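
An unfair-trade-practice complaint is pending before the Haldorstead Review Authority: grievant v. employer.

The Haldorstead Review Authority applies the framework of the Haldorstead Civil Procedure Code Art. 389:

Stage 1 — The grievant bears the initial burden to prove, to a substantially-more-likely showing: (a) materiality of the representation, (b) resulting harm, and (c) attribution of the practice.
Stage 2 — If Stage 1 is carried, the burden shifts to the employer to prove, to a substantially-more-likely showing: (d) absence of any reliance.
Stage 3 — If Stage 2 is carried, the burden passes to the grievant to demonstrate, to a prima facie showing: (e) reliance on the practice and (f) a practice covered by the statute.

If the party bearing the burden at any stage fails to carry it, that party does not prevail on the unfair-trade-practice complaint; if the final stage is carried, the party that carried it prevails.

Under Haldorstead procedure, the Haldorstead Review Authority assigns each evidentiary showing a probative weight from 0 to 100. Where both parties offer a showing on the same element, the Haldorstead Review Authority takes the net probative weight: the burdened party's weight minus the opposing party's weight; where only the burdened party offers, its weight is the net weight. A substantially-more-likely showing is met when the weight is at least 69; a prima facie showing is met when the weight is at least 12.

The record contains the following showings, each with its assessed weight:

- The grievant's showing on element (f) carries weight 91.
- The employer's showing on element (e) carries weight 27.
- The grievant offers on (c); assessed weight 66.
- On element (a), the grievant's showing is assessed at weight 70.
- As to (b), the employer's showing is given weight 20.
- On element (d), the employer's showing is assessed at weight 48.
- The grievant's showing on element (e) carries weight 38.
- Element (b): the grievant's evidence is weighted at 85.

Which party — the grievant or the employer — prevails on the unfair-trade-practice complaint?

Stage 1 — burden on grievant; standard: a substantially-more-likely showing (weight is at least 69).
    (a): 70 ≥ 69 [met]
    (b): 85 − 20 = 65 < 69 [not met]
    (c): 66 < 69 [not met]
  Not every element is met, so the grievant fails to carry Stage 1.
So the employer prevails.

employer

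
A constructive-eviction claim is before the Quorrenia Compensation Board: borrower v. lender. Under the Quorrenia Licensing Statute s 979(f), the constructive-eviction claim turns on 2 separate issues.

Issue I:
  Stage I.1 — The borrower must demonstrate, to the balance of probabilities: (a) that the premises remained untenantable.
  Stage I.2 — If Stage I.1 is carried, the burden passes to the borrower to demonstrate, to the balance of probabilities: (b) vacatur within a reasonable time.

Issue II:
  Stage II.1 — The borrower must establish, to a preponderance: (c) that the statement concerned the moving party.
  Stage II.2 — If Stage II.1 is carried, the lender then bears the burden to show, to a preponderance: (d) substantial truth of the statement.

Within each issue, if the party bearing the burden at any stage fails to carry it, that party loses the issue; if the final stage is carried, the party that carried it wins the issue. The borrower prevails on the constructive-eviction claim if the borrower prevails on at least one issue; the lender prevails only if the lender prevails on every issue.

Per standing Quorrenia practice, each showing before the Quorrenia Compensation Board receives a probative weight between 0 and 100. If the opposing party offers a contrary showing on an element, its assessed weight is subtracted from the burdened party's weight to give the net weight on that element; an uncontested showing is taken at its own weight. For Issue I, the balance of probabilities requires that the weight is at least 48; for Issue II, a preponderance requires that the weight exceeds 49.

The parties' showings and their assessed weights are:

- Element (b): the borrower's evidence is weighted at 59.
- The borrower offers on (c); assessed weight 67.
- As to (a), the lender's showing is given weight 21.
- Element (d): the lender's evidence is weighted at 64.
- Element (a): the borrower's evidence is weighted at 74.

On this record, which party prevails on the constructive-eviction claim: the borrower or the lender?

borrower

— Issue I —
Stage I.1 (borrower, the balance of probabilities, weight is at least 48): (a) net 74−21=53 ≥ 48 — meets.
  All elements met. The borrower retains the burden for Stage I.2.
Stage I.2 (borrower, the balance of probabilities, weight is at least 48): (b) 59 ≥ 48 — meets.
  Stage I.2 carried; the final stage is satisfied.
All stages carried — the borrower prevails on this issue.
— Issue II —
At Stage II.1 the borrower must meet a preponderance (weight exceeds 49): on (c) the weight is 67, which does exceed 49, so (c) meets the standard.
  The borrower carries Stage II.1; the lender now bears the burden.
At Stage II.2 the lender must meet a preponderance (weight exceeds 49): on (d) the weight is 64, > 49, so (d) meets the standard.
  All elements met at the final stage.
Every stage carried; the lender prevails on this issue.
Per-issue: Issue I → borrower; Issue II → lender. The borrower must prevail on at least one issue; overall, the borrower prevails.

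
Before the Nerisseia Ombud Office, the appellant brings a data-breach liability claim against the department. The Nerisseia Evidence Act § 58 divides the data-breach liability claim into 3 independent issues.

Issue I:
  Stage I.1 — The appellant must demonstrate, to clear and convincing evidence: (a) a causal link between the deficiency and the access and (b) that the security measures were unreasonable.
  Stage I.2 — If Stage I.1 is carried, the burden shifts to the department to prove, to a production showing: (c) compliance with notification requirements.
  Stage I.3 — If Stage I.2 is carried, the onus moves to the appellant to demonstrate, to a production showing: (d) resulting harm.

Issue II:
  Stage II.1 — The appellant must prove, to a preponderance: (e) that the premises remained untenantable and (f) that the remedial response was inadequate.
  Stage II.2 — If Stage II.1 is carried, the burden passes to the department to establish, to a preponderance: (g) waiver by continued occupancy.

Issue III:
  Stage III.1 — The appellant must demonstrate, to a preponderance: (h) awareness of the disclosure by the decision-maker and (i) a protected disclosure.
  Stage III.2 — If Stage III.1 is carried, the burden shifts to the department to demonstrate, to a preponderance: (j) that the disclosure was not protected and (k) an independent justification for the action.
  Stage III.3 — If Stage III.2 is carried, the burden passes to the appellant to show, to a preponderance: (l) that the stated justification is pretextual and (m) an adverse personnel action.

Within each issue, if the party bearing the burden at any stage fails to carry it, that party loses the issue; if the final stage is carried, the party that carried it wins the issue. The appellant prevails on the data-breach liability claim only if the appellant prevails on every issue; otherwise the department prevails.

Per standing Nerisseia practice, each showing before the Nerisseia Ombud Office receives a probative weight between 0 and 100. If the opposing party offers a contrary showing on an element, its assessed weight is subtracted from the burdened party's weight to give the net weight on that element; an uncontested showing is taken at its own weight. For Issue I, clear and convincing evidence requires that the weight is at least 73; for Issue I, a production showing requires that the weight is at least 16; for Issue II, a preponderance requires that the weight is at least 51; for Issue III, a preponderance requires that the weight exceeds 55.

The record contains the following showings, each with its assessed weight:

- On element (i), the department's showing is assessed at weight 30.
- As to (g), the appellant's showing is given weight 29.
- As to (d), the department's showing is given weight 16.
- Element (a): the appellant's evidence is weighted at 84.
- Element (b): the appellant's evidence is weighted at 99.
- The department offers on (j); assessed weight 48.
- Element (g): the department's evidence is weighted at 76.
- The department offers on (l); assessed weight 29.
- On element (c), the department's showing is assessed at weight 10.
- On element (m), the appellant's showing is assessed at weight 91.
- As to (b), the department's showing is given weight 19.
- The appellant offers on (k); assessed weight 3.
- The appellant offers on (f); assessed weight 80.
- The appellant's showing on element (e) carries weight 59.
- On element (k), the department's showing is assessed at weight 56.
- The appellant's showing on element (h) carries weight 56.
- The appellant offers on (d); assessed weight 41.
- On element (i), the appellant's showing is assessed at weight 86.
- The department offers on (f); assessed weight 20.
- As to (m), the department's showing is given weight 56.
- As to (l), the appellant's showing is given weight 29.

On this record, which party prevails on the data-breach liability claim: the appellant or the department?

— Issue I —
Stage I.1 — burden on appellant; standard: clear and convincing evidence (weight is at least 73).
    (a): 84 ≥ 73 [met]
    (b): 99 − 19 = 80 ≥ 73 [met]
  The appellant carries Stage I.1; the department now bears the burden.
Stage I.2 — burden on department; standard: a production showing (weight is at least 16).
    (c): 10 < 16 [not met]
  Not every element is met, so the department fails to carry Stage I.2.
The appellant prevails on this issue.
— Issue II —
Stage II.1 (appellant, a preponderance, weight is at least 51): (e) 59 ≥ 51 — meets; (f) net 80−20=60 ≥ 51 — meets.
  The appellant carries Stage II.1; the department now bears the burden.
Stage II.2 (department, a preponderance, weight is at least 51): (g) net 76−29=47 < 51 — fails.
  Stage II.2 not carried; the department fails its burden.
So the appellant prevails on this issue.
— Issue III —
Stage III.1 (appellant, a preponderance, weight exceeds 55): (h) 56 > 55 — meets; (i) net 86−30=56 > 55 — meets.
  Stage III.1 carried; the burden shifts to the department.
Stage III.2 (department, a preponderance, weight exceeds 55): (j) 48 ≤ 55 — fails; (k) net 56−3=53 ≤ 55 — fails.
  Not every element is met, so the department fails to carry Stage III.2.
So the appellant prevails on this issue.
Per-issue: Issue I → appellant; Issue II → appellant; Issue III → appellant. The appellant must prevail on every issue; overall, the appellant prevails.

appellant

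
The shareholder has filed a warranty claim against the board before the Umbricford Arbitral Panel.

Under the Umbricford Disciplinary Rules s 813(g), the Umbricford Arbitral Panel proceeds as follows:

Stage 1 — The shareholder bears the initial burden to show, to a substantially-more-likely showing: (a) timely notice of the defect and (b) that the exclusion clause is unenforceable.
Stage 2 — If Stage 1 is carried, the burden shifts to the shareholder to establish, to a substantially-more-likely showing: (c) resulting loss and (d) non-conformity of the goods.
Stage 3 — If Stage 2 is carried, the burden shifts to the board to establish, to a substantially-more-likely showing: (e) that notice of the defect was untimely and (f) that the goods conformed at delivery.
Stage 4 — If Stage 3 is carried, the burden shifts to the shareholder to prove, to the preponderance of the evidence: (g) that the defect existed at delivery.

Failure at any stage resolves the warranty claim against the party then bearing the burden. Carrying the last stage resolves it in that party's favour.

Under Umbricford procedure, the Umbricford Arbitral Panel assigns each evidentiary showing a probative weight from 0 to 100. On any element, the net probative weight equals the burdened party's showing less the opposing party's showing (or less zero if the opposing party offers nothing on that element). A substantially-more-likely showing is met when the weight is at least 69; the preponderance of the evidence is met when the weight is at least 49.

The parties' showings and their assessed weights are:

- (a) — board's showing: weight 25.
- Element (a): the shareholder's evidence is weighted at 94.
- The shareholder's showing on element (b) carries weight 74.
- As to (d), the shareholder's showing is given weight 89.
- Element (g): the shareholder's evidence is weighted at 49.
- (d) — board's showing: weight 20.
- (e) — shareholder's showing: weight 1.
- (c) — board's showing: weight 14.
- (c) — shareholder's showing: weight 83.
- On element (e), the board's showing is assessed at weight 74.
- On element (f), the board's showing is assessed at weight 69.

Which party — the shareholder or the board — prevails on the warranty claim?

shareholder

Stage 1 — burden on shareholder; standard: a substantially-more-likely showing (weight is at least 69).
    (a): 94 − 25 = 69 ≥ 69 [met]
    (b): 74 ≥ 69 [met]
  Stage 1 carried; the burden remains with the shareholder.
Stage 2 — burden on shareholder; standard: a substantially-more-likely showing (weight is at least 69).
    (c): 83 − 14 = 69 ≥ 69 [met]
    (d): 89 − 20 = 69 ≥ 69 [met]
  Stage 2 carried; the burden shifts to the board.
Stage 3 — burden on board; standard: a substantially-more-likely showing (weight is at least 69).
    (e): 74 − 1 = 73 ≥ 69 [met]
    (f): 69 ≥ 69 [met]
  The board carries Stage 3; the shareholder now bears the burden.
Stage 4 — burden on shareholder; standard: the preponderance of the evidence (weight is at least 49).
    (g): 49 ≥ 49 [met]
  All elements met at the final stage.
Every stage carried; the shareholder prevails.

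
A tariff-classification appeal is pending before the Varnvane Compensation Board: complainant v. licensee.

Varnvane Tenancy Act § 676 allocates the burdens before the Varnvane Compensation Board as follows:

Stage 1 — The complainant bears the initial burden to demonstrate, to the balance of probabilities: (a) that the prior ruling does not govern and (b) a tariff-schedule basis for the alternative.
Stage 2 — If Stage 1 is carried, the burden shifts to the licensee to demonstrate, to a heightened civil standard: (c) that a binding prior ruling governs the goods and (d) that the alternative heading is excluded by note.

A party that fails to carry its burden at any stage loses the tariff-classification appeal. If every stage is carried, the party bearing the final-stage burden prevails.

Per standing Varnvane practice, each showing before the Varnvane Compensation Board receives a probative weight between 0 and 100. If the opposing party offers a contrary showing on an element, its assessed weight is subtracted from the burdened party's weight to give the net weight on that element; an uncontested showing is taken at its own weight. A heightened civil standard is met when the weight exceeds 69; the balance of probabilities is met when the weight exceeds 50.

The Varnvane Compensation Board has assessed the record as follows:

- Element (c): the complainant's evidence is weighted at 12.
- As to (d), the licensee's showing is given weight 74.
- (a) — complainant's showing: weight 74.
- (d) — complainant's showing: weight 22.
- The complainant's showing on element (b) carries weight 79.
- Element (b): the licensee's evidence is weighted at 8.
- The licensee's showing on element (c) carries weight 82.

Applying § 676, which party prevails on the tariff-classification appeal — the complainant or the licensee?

complainant

Stage 1 (complainant, the balance of probabilities, weight exceeds 50): (a) 74 > 50 — meets; (b) net 79−8=71 > 50 — meets.
  The complainant carries Stage 1; the licensee now bears the burden.
Stage 2 (licensee, a heightened civil standard, weight exceeds 69): (c) net 82−12=70 > 69 — meets; (d) net 74−22=52 ≤ 69 — fails.
  The licensee does not carry Stage 2.
The analysis ends at Stage 2; the complainant prevails.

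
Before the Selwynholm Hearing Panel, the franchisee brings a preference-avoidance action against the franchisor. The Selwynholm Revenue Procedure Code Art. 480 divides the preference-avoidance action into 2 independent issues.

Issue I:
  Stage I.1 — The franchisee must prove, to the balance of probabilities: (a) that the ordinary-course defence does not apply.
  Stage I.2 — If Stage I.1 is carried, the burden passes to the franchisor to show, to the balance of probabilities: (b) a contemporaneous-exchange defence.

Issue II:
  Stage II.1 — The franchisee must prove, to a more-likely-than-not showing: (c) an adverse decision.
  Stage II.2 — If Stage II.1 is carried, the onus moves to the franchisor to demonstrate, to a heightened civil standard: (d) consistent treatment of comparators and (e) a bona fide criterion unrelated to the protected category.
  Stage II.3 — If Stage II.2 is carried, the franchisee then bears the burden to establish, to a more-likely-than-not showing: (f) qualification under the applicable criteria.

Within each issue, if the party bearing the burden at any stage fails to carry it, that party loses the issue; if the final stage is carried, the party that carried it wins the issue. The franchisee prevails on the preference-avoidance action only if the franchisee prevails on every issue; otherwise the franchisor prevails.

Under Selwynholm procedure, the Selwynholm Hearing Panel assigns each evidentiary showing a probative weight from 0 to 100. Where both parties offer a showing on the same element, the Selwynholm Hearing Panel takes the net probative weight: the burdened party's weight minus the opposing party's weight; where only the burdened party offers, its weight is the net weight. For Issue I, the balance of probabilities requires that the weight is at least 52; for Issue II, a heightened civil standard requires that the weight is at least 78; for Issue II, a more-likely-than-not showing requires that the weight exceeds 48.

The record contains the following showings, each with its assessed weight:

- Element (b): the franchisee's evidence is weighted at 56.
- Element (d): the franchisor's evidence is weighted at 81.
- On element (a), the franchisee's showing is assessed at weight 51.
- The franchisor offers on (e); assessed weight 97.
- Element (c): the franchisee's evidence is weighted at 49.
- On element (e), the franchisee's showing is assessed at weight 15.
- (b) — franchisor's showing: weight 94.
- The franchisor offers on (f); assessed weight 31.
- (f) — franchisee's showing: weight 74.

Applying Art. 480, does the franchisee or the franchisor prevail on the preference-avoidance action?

— Issue I —
Stage I.1 (franchisee, the balance of probabilities, weight is at least 52): (a) 51 < 52 — fails.
  The franchisee does not carry Stage I.1.
The analysis ends at Stage I.1; the franchisor prevails on this issue.
— Issue II —
Stage II.1 (franchisee, a more-likely-than-not showing, weight exceeds 48): (c) 49 > 48 — meets.
  The franchisee carries Stage II.1; the franchisor now bears the burden.
Stage II.2 (franchisor, a heightened civil standard, weight is at least 78): (d) 81 ≥ 78 — meets; (e) net 97−15=82 ≥ 78 — meets.
  All elements met. The burden passes to the franchisee.
Stage II.3 (franchisee, a more-likely-than-not showing, weight exceeds 48): (f) net 74−31=43 ≤ 48 — fails.
  Stage II.3 not carried; the franchisee fails its burden.
So the franchisor prevails on this issue.
Per-issue: Issue I → franchisor; Issue II → franchisor. The franchisee must prevail on every issue; overall, the franchisor prevails.

franchisor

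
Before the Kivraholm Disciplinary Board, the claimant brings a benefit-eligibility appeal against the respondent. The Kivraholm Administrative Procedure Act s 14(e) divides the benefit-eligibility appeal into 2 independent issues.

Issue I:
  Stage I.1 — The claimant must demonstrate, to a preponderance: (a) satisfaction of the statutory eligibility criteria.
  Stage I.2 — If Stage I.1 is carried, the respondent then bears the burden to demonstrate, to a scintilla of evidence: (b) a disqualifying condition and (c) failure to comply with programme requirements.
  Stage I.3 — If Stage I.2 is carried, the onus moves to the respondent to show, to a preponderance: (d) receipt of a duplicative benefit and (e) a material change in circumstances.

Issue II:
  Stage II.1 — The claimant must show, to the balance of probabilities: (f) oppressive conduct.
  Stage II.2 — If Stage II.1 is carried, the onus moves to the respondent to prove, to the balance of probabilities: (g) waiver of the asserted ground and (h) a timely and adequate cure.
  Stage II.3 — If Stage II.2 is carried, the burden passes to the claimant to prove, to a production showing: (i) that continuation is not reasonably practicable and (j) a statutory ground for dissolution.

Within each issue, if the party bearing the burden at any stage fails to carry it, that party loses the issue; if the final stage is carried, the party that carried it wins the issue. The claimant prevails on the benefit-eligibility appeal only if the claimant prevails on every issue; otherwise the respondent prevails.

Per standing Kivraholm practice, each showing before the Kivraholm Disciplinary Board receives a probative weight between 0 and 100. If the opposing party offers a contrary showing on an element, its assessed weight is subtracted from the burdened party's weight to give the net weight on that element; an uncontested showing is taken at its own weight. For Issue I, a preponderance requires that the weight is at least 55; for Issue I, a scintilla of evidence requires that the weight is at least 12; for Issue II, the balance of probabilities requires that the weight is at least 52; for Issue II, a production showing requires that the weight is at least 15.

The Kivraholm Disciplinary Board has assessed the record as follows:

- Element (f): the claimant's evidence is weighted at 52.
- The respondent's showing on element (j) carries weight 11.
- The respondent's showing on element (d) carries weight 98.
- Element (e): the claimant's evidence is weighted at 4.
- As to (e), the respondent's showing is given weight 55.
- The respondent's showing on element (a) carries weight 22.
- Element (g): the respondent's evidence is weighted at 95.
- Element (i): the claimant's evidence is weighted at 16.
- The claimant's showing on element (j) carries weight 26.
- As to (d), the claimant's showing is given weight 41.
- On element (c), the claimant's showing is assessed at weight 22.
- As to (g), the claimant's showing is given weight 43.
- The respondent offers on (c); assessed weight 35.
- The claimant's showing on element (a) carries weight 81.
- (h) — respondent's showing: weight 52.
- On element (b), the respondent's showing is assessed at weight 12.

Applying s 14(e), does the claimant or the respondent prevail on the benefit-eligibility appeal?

— Issue I —
Stage I.1 — burden on claimant; standard: a preponderance (weight is at least 55).
    (a): 81 − 22 = 59 ≥ 55 [met]
  Stage I.1 is satisfied; the onus moves to the respondent.
Stage I.2 — burden on respondent; standard: a scintilla of evidence (weight is at least 12).
    (b): 12 ≥ 12 [met]
    (c): 35 − 22 = 13 ≥ 12 [met]
  Stage I.2 is satisfied; the respondent continues to bear the burden.
Stage I.3 — burden on respondent; standard: a preponderance (weight is at least 55).
    (d): 98 − 41 = 57 ≥ 55 [met]
    (e): 55 − 4 = 51 < 55 [not met]
  Not every element is met, so the respondent fails to carry Stage I.3.
The analysis ends at Stage I.3; the claimant prevails on this issue.
— Issue II —
Stage II.1 (claimant, the balance of probabilities, weight is at least 52): (f) 52 ≥ 52 — meets.
  Stage II.1 carried; the burden shifts to the respondent.
Stage II.2 (respondent, the balance of probabilities, weight is at least 52): (g) net 95−43=52 ≥ 52 — meets; (h) 52 ≥ 52 — meets.
  Stage II.2 is satisfied; the onus moves to the claimant.
Stage II.3 (claimant, a production showing, weight is at least 15): (i) 16 ≥ 15 — meets; (j) net 26−11=15 ≥ 15 — meets.
  All elements met at the final stage.
All stages carried — the claimant prevails on this issue.
Per-issue: Issue I → claimant; Issue II → claimant. The claimant must prevail on every issue; overall, the claimant prevails.

claimant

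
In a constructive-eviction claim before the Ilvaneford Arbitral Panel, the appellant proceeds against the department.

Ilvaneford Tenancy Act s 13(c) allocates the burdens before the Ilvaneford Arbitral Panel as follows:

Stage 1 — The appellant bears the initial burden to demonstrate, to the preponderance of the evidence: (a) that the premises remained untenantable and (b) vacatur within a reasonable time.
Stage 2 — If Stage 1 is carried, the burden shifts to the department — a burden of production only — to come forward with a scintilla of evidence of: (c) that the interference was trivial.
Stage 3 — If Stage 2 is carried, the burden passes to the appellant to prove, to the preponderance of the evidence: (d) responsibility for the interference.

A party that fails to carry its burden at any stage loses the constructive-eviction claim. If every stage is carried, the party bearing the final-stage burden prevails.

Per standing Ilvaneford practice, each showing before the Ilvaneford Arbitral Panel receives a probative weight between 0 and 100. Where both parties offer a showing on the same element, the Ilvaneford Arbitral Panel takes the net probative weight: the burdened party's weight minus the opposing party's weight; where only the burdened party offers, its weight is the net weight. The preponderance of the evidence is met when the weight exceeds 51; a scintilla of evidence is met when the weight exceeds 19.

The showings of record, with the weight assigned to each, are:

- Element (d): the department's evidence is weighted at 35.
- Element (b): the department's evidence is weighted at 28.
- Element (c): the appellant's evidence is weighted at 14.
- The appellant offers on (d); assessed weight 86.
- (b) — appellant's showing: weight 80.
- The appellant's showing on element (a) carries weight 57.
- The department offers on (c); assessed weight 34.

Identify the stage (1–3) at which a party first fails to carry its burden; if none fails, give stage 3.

stage 3

Stage 1 (appellant, the preponderance of the evidence, weight exceeds 51): (a) 57 > 51 — meets; (b) net 80−28=52 > 51 — meets.
  Stage 1 is satisfied; the onus moves to the department.
Stage 2 (department, a scintilla of evidence, weight exceeds 19): (c) net 34−14=20 > 19 — meets.
  The department carries Stage 2; the appellant now bears the burden.
Stage 3 (appellant, the preponderance of the evidence, weight exceeds 51): (d) net 86−35=51 ≤ 51 — fails.
  The appellant does not carry Stage 3.
The analysis ends at Stage 3; the department prevails.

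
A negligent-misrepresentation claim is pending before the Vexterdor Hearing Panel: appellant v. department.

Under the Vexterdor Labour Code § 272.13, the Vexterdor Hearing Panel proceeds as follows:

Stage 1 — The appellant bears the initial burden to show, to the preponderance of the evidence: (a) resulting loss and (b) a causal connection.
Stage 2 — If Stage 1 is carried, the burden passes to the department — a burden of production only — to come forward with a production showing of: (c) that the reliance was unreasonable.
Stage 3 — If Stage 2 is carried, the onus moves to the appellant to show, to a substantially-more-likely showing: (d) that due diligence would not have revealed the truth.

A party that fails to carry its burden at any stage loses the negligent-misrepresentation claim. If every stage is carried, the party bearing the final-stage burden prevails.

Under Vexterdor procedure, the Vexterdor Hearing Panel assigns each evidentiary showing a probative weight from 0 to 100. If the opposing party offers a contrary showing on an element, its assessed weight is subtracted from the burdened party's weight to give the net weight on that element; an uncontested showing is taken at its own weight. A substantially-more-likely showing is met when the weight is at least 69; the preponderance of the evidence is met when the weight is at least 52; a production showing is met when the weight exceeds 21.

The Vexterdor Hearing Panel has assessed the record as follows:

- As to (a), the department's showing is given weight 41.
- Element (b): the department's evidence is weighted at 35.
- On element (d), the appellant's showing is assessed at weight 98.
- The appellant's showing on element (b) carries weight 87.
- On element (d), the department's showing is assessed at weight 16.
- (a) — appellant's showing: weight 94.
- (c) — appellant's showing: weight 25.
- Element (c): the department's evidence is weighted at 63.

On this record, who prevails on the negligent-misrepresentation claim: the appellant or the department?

Stage 1 (appellant, the preponderance of the evidence, weight is at least 52): (a) net 94−41=53 ≥ 52 — meets; (b) net 87−35=52 ≥ 52 — meets.
  Stage 1 carried; the burden shifts to the department.
Stage 2 (department, a production showing, weight exceeds 21): (c) net 63−25=38 > 21 — meets.
  Stage 2 is satisfied; the onus moves to the appellant.
Stage 3 (appellant, a substantially-more-likely showing, weight is at least 69): (d) net 98−16=82 ≥ 69 — meets.
  All elements met at the final stage.
All stages carried — the appellant prevails.

appellant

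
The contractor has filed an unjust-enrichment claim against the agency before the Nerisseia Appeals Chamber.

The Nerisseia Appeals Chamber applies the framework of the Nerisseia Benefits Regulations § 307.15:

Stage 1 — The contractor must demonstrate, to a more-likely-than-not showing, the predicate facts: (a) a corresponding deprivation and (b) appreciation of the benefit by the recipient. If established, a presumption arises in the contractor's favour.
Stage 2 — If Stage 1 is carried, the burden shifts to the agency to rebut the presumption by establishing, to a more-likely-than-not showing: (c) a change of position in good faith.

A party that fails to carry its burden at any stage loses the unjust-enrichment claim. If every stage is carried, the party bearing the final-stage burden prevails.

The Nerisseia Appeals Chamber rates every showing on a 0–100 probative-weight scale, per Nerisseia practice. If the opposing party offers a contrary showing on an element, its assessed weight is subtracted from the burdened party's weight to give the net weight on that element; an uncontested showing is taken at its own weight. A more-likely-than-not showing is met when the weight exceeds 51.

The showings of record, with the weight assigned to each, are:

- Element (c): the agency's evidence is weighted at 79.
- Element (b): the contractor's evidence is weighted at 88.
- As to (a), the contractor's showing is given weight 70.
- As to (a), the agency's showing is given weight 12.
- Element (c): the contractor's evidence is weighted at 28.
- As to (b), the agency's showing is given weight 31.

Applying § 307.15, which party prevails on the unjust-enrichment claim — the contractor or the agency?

At Stage 1 the contractor must meet a more-likely-than-not showing (weight exceeds 51): on (a) the weight is 70 less the opposing 12 gives net 58, which does exceed 51, so (a) meets the standard; on (b) the weight is 88 less the opposing 31 gives net 57, which does exceed 51, so (b) meets the standard.
  Stage 1 is satisfied; the onus moves to the agency.
At Stage 2 the agency must meet a more-likely-than-not showing (weight exceeds 51): on (c) the weight is 79 less the opposing 28 gives net 51, which does not exceed 51, so (c) does not meet the standard.
  Stage 2 not carried; the agency fails its burden.
The analysis ends at Stage 2; the contractor prevails.

contractor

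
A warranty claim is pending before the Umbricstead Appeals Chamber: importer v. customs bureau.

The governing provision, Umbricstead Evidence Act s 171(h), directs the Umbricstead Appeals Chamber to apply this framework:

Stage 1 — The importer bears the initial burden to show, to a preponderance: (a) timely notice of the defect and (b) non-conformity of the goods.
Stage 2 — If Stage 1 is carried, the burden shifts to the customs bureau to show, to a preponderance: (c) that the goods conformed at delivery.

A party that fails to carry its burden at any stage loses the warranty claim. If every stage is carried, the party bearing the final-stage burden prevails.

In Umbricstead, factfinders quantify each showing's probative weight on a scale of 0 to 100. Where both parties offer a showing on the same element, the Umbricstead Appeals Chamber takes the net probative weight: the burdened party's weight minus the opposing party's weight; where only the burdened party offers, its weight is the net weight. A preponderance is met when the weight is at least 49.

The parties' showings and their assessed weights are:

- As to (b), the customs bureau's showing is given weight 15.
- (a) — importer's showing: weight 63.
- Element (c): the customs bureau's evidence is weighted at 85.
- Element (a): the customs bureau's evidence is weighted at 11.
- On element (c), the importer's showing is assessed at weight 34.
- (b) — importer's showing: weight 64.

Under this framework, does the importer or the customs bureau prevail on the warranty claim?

customs bureau

At Stage 1 the importer must meet a preponderance (weight is at least 49): on (a) the weight is 63 less the opposing 11 gives net 52, which does reach 49, so (a) meets the standard; on (b) the weight is 64 less the opposing 15 gives net 49, ≥ 49, so (b) meets the standard.
  The importer carries Stage 1; the customs bureau now bears the burden.
At Stage 2 the customs bureau must meet a preponderance (weight is at least 49): on (c) the weight is 85 less the opposing 34 gives net 51, which does reach 49, so (c) meets the standard.
  Stage 2 carried; the final stage is satisfied.
With every stage satisfied, the customs bureau prevails.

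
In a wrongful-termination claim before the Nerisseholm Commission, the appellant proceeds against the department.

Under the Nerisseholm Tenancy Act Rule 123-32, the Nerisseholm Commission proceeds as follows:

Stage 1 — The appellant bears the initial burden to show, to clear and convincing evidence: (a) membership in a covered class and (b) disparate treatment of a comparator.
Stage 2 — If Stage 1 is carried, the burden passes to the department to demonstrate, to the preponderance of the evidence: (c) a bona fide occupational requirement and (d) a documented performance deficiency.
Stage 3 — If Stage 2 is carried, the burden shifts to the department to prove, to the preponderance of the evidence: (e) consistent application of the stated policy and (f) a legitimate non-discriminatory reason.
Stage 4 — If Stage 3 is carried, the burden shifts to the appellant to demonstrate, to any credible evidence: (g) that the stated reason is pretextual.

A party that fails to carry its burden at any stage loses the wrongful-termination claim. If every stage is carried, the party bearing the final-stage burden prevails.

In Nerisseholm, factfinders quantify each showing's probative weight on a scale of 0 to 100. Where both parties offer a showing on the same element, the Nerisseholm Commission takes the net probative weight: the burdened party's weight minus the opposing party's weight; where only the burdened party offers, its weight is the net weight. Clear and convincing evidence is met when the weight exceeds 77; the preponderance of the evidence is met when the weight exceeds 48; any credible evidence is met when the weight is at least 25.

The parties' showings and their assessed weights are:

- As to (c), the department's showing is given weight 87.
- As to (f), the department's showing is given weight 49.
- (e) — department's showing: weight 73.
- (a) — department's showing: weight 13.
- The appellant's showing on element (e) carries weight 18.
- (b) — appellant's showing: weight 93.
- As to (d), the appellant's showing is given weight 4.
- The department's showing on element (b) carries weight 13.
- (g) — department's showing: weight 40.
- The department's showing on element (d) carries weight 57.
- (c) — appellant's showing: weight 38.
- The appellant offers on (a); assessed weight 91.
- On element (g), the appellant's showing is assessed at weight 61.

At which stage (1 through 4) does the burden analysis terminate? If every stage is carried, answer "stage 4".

At Stage 1 the appellant must meet clear and convincing evidence (weight exceeds 77): on (a) the weight is 91 less the opposing 13 gives net 78, which does exceed 77, so (a) meets the standard; on (b) the weight is 93 less the opposing 13 gives net 80, > 77, so (b) meets the standard.
  All elements met. The burden passes to the department.
At Stage 2 the department must meet the preponderance of the evidence (weight exceeds 48): on (c) the weight is 87 less the opposing 38 gives net 49, which does exceed 48, so (c) meets the standard; on (d) the weight is 57 less the opposing 4 gives net 53, > 48, so (d) meets the standard.
  Stage 2 is satisfied; the department continues to bear the burden.
At Stage 3 the department must meet the preponderance of the evidence (weight exceeds 48): on (e) the weight is 73 less the opposing 18 gives net 55, which does exceed 48, so (e) meets the standard; on (f) the weight is 49, > 48, so (f) meets the standard.
  Stage 3 is satisfied; the onus moves to the appellant.
At Stage 4 the appellant must meet any credible evidence (weight is at least 25): on (g) the weight is 61 less the opposing 40 gives net 21, < 25, so (g) does not meet the standard.
  The appellant does not carry Stage 4.
The analysis ends at Stage 4; the department prevails.

stage 4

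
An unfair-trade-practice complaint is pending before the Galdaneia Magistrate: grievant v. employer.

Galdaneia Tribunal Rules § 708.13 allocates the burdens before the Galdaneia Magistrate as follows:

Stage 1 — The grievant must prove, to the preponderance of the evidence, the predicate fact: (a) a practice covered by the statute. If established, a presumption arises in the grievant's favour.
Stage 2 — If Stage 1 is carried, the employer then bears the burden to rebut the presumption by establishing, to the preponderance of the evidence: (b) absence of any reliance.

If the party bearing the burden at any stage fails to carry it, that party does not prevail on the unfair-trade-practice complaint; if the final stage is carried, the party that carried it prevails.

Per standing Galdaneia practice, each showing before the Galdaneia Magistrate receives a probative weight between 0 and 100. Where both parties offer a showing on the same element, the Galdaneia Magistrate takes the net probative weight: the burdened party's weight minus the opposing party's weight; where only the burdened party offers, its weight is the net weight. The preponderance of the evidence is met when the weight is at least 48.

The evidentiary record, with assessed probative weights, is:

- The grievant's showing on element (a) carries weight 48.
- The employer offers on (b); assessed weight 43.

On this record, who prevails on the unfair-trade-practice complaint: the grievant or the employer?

grievant

Stage 1 (grievant, the preponderance of the evidence, weight is at least 48): (a) 48 ≥ 48 — meets.
  The grievant carries Stage 1; the employer now bears the burden.
Stage 2 (employer, the preponderance of the evidence, weight is at least 48): (b) 43 < 48 — fails.
  Not every element is met, so the employer fails to carry Stage 2.
The analysis ends at Stage 2; the grievant prevails.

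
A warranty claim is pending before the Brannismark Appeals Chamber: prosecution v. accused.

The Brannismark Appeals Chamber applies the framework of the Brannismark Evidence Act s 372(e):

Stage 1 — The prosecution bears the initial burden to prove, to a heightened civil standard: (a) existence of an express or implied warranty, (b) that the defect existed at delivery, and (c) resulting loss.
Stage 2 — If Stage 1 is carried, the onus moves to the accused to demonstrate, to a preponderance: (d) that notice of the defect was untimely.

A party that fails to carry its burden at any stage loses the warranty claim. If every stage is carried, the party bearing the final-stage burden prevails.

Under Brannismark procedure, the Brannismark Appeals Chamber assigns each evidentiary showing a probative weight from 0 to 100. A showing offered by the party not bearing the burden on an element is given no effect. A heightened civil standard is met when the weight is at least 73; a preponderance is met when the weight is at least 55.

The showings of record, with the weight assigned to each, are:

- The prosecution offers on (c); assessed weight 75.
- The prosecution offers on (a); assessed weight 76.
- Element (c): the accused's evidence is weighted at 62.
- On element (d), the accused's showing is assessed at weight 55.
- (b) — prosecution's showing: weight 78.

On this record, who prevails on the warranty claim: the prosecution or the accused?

accused

Stage 1 (prosecution, a heightened civil standard, weight is at least 73): (a) 76 ≥ 73 — meets; (b) 78 ≥ 73 — meets; (c) 75 (accused's 62 disregarded) ≥ 73 — meets.
  All elements met. The burden passes to the accused.
Stage 2 (accused, a preponderance, weight is at least 55): (d) 55 ≥ 55 — meets.
  Stage 2 carried; the final stage is satisfied.
Every stage carried; the accused prevails.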